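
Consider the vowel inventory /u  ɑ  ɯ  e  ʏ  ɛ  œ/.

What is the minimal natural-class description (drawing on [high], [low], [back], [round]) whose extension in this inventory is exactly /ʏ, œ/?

[−back, +round]

/ʏ, œ/ are all [−back], [+round], and no other segment in the inventory matches both values. Dropping any one of them over-generates: [+round] alone would also admit /u/; [−back] alone would also admit /e, ɛ/. No other single listed feature picks out exactly this set either, so fewer than two features will not do.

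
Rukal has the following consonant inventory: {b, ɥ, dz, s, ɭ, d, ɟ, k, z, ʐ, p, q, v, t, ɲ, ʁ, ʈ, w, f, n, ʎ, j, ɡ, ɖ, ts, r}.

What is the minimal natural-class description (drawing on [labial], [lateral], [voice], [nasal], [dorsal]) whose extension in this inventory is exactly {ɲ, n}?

Every target segment is [+nasal] and no other inventory member is, so one feature is enough.

[+nasal]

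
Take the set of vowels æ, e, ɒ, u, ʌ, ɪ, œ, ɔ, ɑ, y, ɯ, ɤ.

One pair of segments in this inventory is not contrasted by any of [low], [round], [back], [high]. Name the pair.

Both /ʌ/ and /ɤ/ are [−low], [−round], [+back], [−high]. Since the list omits [tense] — which does distinguish the mid back unrounded lax vowel from the mid back unrounded tense vowel — this pair collapses; all other pairs remain distinct.

ʌ, ɤ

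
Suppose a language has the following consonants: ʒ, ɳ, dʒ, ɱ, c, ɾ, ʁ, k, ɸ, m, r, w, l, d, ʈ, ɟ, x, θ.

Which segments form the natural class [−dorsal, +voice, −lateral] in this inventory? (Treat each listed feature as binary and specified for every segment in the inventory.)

Among the inventory, the [−dorsal] segments are /ʒ, ɳ, dʒ, ɱ, ɾ, ɸ, m, r, l, d, ʈ, θ/.
Then [+voice] gives /ʒ, ɳ, dʒ, ɱ, ɾ, m, r, l, d/.
Then [−lateral] leaves /ʒ, ɳ, dʒ, ɱ, ɾ, m, r, d/.

ʒ, ɳ, dʒ, ɱ, ɾ, m, r, d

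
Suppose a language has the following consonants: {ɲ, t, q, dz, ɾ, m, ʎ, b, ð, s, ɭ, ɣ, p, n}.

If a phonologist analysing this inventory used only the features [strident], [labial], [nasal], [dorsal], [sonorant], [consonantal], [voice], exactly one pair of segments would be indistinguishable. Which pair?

On the given features, /ɭ/ and /ɾ/ have an identical profile: [−strident], [−labial], [−nasal], [−dorsal], [+sonorant], [+consonantal], [+voice]. No other two segments in the inventory coincide on all 7 features. (They do differ in [lateral] and [anterior], which are not among the given features.)

ɭ, ɾ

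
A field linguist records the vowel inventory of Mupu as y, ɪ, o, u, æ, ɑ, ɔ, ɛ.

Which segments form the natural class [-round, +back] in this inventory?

ɑ

Among the inventory, the [-round] segments are /ɪ, æ, ɑ, ɛ/.
Within that set, [+back] leaves /ɑ/.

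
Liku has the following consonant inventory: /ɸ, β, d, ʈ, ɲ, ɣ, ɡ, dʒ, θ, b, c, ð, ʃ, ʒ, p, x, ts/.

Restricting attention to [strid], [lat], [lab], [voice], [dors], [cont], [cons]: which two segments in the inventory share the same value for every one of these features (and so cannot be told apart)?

/ɡ/ (voiced velar stop) and /ɲ/ (palatal nasal) are both [−strident], [−lateral], [−labial], [+voice], [+dorsal], [−continuant], [+consonantal], so none of the listed features separates them. (They do differ in [sonorant], [nasal] and [back], which are not among the given features.) Every other pair in the inventory differs on at least one listed feature.

ɡ, ɲ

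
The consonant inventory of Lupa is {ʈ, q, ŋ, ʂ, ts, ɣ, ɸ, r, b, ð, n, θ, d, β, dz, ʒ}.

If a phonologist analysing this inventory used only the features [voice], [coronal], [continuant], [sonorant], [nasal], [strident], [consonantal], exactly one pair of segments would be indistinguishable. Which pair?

/ɣ/ (voiced velar fricative) and /β/ (voiced bilabial fricative) are both [+voice], [−coronal], [+continuant], [−sonorant], [−nasal], [−strident], [+consonantal], so none of the listed features separates them. (They do differ in [labial] and [dorsal], which are not among the given features.) Every other pair in the inventory differs on at least one listed feature.

ɣ, β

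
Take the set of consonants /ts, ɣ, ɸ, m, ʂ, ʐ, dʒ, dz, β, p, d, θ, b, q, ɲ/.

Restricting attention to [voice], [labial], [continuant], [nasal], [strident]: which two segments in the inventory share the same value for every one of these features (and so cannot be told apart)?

Both /dʒ/ and /dz/ are [+voice], [−labial], [−continuant], [−nasal], [+strident]. Since the list omits [anterior] and [distributed] — which do distinguish the voiced postalveolar affricate from the voiced alveolar affricate — this pair collapses; all other pairs remain distinct.

dʒ, dz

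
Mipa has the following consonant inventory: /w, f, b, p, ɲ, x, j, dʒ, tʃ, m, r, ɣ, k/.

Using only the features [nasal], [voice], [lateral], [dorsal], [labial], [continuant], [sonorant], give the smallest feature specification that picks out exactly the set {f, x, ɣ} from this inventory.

[-sonorant, +continuant]

Every target segment is [-sonorant], [+continuant]; each remaining inventory member fails at least one of these. Each conjunct is needed — [+continuant] alone would also admit /w, j, r/; [-sonorant] alone would also admit /b, p, dʒ, tʃ, …/ — and no other single listed feature has exactly this extension, so two is the minimum.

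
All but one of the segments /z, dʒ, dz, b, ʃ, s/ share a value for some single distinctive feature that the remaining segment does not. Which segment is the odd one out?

b

/s, dʒ, dz, z, ʃ/ are all [+strident], but /b/ (voiced bilabial stop) is [−strident]. No other single segment can be removed to leave a set sharing one feature value that the removed segment lacks, so /b/ is the odd one out.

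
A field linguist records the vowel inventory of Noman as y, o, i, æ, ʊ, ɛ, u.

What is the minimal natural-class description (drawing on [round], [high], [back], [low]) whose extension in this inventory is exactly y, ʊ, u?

[+high, +round]

/y, ʊ, u/ are all [+high], [+round], and no other segment in the inventory matches both values. Dropping any one of them over-generates: [+round] alone would also admit /o/; [+high] alone would also admit /i/. No other single listed feature picks out exactly this set either, so fewer than two features will not do.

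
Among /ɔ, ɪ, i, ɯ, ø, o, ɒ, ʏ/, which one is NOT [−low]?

ɒ

/ɪ, ɯ, ø, ɔ, i, ʏ, o/ are all [−low]; /ɒ/ (low back rounded vowel) is [+low].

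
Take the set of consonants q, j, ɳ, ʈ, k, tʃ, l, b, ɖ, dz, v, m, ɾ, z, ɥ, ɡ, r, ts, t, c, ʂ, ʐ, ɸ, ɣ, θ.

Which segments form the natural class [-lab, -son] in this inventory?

q, ʈ, k, tʃ, ɖ, dz, z, ɡ, ts, t, c, ʂ, ʐ, ɣ, θ

Eliminate segments failing any feature: /j, ɳ, l, ɾ, r/ are [+sonorant]; /b, v, m, ɥ, ɸ/ are [+labial]. The remaining /q, ʈ, k, tʃ, ɖ, dz, z, ɡ, ts, t, c, ʂ, ʐ, ɣ, θ/ satisfy [-labial], [-sonorant].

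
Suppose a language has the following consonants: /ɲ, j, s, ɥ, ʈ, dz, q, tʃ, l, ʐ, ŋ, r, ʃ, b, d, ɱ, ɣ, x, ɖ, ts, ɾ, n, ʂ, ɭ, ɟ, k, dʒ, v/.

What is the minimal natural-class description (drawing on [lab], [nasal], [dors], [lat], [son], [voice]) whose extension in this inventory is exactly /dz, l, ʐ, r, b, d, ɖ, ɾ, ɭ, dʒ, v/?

/dz, l, ʐ, r, b, d, ɖ, ɾ, ɭ, dʒ, v/ are all [+voice], [-nasal], [-dorsal], and no other segment in the inventory matches all three values. Dropping any one of them over-generates: [-nasal, -dorsal] alone would also admit /s, ʈ, tʃ, ʃ, …/; [+voice, -dorsal] alone would also admit /ɱ, n/; [+voice, -nasal] alone would also admit /j, ɥ, ɣ, ɟ/. No other combination of two listed features picks out exactly this set either, so fewer than three features will not do.

[+voice, -nasal, -dors]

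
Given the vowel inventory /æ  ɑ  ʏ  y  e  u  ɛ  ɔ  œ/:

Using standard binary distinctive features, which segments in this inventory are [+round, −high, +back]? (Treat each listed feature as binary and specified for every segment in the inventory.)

Checking each segment against [+round], [−high], [+back]: /ɔ/ (mid back rounded lax vowel) satisfies every feature; every other segment in the inventory fails at least one.

ɔ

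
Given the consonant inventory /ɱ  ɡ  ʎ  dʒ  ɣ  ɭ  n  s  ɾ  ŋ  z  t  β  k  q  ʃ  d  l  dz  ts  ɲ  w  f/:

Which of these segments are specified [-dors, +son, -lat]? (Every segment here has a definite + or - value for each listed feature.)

Checking each segment against [-dorsal], [+sonorant], [-lateral]: /ɱ/ (labiodental nasal), /n/ (alveolar nasal), /ɾ/ (alveolar tap) satisfy every feature; every other segment in the inventory fails at least one.

ɱ, n, ɾ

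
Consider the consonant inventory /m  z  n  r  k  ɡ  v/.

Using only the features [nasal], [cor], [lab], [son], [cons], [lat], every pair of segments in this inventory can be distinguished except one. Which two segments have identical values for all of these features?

ɡ, k

Both /ɡ/ and /k/ are [-nasal], [-coronal], [-labial], [-sonorant], [+consonantal], [-lateral]. Since the list omits [voice] — which does distinguish the voiced velar stop from the voiceless velar stop — this pair collapses; all other pairs remain distinct.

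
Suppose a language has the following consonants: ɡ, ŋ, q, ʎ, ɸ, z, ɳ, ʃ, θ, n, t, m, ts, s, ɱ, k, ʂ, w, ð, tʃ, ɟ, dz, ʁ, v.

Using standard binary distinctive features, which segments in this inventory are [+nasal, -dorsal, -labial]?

ɳ, n

Eliminate segments failing any feature: /ɡ, q, ʎ, ɸ, z, ʃ, θ, t, ts, s, k, ʂ, w, ð, tʃ, ɟ, dz, ʁ, v/ are [-nasal]; /ŋ/ is [+dorsal]; /m, ɱ/ are [+labial]. The remaining /ɳ, n/ satisfy [+nasal], [-dorsal], [-labial].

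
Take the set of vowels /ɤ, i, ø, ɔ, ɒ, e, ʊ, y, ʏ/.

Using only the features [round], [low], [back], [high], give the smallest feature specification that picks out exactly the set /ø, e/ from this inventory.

/ø, e/ are all [−high], [−back], and no other segment in the inventory matches both values. Dropping any one of them over-generates: [−back] alone would also admit /i, y, ʏ/; [−high] alone would also admit /ɤ, ɔ, ɒ/. No other single listed feature picks out exactly this set either, so fewer than two features will not do.

[−high, −back]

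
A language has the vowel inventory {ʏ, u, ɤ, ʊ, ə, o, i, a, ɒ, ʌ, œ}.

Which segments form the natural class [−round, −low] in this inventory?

ɤ, ə, i, ʌ

First, the [−round] segments are /ɤ, ə, i, a, ʌ/.
Among these, [−low] leaves /ɤ, ə, i, ʌ/.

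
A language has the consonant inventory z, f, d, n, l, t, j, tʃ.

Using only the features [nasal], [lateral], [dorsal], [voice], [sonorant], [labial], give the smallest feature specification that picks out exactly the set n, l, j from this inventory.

[+sonorant]

The target set is precisely the extension of [+sonorant] in this inventory.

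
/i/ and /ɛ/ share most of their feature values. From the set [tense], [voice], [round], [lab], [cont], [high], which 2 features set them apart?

[high], [tense]

The two segments share [+voice], [−round], [−labial], [+continuant]. The only features from the list on which they differ: /i/ is [+high] while /ɛ/ is [−high]; /i/ is [+tense] while /ɛ/ is [−tense].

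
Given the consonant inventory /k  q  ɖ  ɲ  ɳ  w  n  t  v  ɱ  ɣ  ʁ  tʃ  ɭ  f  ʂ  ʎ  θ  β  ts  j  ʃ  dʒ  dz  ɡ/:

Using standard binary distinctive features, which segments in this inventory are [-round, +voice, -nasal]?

ɖ, v, ɣ, ʁ, ɭ, ʎ, β, j, dʒ, dz, ɡ

Among the inventory, the [-round] segments are /k, q, ɖ, ɲ, ɳ, n, t, v, ɱ, ɣ, ʁ, tʃ, ɭ, f, ʂ, ʎ, θ, β, ts, j, ʃ, dʒ, dz, ɡ/.
Within that set, [+voice] gives /ɖ, ɲ, ɳ, n, v, ɱ, ɣ, ʁ, ɭ, ʎ, β, j, dʒ, dz, ɡ/.
Within that set, [-nasal] leaves /ɖ, v, ɣ, ʁ, ɭ, ʎ, β, j, dʒ, dz, ɡ/.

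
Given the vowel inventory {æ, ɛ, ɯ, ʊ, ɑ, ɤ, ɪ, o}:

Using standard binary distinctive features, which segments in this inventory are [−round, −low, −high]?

ɛ, ɤ

Eliminate segments failing any feature: /æ, ɑ/ are [+low]; /ɯ, ɪ/ are [+high]; /ʊ, o/ are [+round]. The remaining /ɛ, ɤ/ satisfy [−round], [−low], [−high].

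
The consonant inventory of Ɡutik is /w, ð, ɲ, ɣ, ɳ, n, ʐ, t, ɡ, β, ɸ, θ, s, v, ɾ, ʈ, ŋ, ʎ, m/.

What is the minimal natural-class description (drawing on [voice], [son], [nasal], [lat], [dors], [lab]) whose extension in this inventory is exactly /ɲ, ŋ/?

/ɲ, ŋ/ are all [+nasal], [+dorsal], and no other segment in the inventory matches both values. Dropping any one of them over-generates: [+dorsal] alone would also admit /w, ɣ, ɡ, ʎ/; [+nasal] alone would also admit /ɳ, n, m/. No other single listed feature picks out exactly this set either, so fewer than two features will not do.

[+nasal, +dors]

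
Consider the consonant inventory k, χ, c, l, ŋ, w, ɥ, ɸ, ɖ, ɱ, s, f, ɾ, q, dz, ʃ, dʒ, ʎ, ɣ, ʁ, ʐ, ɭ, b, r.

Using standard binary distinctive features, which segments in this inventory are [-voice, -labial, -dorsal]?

s, ʃ

First, the [-voice] segments are /k, χ, c, ɸ, s, f, q, ʃ/.
Then [-labial] gives /k, χ, c, s, q, ʃ/.
Among these, [-dorsal] leaves /s, ʃ/.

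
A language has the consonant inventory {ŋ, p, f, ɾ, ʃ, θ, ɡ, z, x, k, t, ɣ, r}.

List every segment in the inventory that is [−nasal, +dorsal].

Eliminate segments failing any feature: /ŋ/ is [+nasal]; /p, f, ɾ, ʃ, θ, z, t, r/ are [−dorsal]. The remaining /ɡ, x, k, ɣ/ satisfy [−nasal], [+dorsal].

ɡ, x, k, ɣ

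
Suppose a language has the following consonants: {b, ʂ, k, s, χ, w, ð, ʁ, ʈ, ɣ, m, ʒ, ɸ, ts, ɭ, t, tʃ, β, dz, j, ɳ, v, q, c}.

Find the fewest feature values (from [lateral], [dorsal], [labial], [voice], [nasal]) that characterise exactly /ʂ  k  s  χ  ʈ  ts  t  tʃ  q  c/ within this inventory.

/ʂ, k, s, χ, ʈ, ts, t, tʃ, q, c/ are all [-voice], [-labial], and no other segment in the inventory matches both values. Dropping any one of them over-generates: [-labial] alone would also admit /ð, ʁ, ɣ, ʒ, …/; [-voice] alone would also admit /ɸ/. No other single listed feature picks out exactly this set either, so fewer than two features will not do.

[-voice, -labial]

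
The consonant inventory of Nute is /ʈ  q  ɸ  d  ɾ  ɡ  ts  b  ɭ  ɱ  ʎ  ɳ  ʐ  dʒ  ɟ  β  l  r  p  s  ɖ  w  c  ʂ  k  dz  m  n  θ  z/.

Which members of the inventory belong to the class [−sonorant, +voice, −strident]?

d, ɡ, b, ɟ, β, ɖ

Checking each segment against [−sonorant], [+voice], [−strident]: /d/ (voiced alveolar stop), /ɡ/ (voiced velar stop), /b/ (voiced bilabial stop), /ɟ/ (voiced palatal stop), /β/ (voiced bilabial fricative), /ɖ/ (voiced retroflex stop) satisfy every feature; every other segment in the inventory fails at least one.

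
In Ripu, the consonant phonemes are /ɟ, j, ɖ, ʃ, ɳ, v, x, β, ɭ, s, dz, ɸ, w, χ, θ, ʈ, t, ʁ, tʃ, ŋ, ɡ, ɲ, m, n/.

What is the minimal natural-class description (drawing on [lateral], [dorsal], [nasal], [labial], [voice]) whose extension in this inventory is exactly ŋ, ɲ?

[+nasal, +dorsal]

The class [+nasal], [+dorsal] has exactly /ŋ, ɲ/ as its extension in this inventory. No smaller conjunction from the listed features achieves this: [+dorsal] alone would also admit /ɟ, j, x, w, …/; [+nasal] alone would also admit /ɳ, m, n/; and checking the remaining single features turns up none with this extension.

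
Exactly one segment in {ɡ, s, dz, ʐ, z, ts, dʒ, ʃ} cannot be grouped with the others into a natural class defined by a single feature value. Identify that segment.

ɡ

/dʒ, ts, s, z, ʐ, dz, ʃ/ are all [+strident], but /ɡ/ (voiced velar stop) is [-strident]. No other single segment can be removed to leave a set sharing one feature value that the removed segment lacks, so /ɡ/ is the odd one out.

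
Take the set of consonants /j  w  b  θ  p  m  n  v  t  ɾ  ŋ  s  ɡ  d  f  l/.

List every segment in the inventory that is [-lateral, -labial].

j, θ, n, t, ɾ, ŋ, s, ɡ, d

Checking each segment against [-lateral], [-labial]: /j/ (palatal glide), /θ/ (voiceless dental fricative), /n/ (alveolar nasal), /t/ (voiceless alveolar stop), /ɾ/ (alveolar tap), /ŋ/ (velar nasal), among others, satisfy every feature; every other segment in the inventory fails at least one.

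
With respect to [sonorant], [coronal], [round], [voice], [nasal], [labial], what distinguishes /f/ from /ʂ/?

/f/ (voiceless labiodental fricative) and /ʂ/ (voiceless retroflex fricative) agree on [−sonorant], [−round], [−voice], [−nasal]. They differ on [labial] (/f/ [+], /ʂ/ [−]), [coronal] (/f/ [−], /ʂ/ [+]).

[labial], [coronal]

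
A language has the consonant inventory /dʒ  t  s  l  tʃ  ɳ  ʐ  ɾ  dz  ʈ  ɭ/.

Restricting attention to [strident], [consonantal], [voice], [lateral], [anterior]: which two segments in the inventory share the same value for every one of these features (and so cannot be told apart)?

/ʐ/ (voiced retroflex fricative) and /dʒ/ (voiced postalveolar affricate) are both [+strident], [+consonantal], [+voice], [-lateral], [-anterior], so none of the listed features separates them. (They do differ in [continuant] and [distributed], which are not among the given features.) Every other pair in the inventory differs on at least one listed feature.

ʐ, dʒ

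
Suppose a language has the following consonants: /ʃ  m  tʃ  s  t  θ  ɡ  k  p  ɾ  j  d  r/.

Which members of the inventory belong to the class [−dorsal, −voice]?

ʃ, tʃ, s, t, θ, p

Eliminate segments failing any feature: /m, ɾ, d, r/ are [+voice]; /ɡ, k, j/ are [+dorsal]. The remaining /ʃ, tʃ, s, t, θ, p/ satisfy [−dorsal], [−voice].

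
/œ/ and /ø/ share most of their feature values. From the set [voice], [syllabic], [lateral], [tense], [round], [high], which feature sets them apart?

/œ/ (mid front rounded lax vowel) and /ø/ (mid front rounded tense vowel) agree on [+voice], [+syllabic], [-lateral], [+round], [-high]. They differ on [tense] (/œ/ [-], /ø/ [+]).

[tense]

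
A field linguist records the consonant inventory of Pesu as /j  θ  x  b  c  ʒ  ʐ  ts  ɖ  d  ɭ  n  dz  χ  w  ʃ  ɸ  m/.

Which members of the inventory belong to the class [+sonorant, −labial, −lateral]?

Eliminate segments failing any feature: /θ, x, b, c, ʒ, ʐ, ts, ɖ, d, dz, χ, ʃ, ɸ/ are [−sonorant]; /ɭ/ is [+lateral]; /w, m/ are [+labial]. The remaining /j, n/ satisfy [+sonorant], [−labial], [−lateral].

j, n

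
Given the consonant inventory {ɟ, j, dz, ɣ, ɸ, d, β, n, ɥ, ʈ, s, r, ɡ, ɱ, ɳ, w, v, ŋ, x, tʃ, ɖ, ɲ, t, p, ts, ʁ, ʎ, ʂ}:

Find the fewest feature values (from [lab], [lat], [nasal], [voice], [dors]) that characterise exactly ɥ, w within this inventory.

Every target segment is [+labial], [+dorsal]; each remaining inventory member fails at least one of these. Each conjunct is needed — [+dorsal] alone would also admit /ɟ, j, ɣ, ɡ, …/; [+labial] alone would also admit /ɸ, β, ɱ, v, …/ — and no other single listed feature has exactly this extension, so two is the minimum.

[+lab, +dors]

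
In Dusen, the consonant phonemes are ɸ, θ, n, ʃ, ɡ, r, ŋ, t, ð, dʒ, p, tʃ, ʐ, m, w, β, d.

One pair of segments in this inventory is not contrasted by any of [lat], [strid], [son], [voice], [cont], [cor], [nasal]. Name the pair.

m, ŋ

Both /m/ and /ŋ/ are [−lateral], [−strident], [+sonorant], [+voice], [−continuant], [−coronal], [+nasal]. Since the list omits [labial] and [dorsal] — which do distinguish the bilabial nasal from the velar nasal — this pair collapses; all other pairs remain distinct.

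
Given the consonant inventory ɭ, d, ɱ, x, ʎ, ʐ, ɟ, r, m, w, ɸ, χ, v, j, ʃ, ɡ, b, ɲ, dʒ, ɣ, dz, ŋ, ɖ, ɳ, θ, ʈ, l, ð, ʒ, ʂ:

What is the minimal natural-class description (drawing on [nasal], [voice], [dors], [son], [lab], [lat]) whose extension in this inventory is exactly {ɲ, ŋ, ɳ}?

[+nasal, −lab]

The class [+nasal], [−labial] has exactly /ɲ, ŋ, ɳ/ as its extension in this inventory. No smaller conjunction from the listed features achieves this: [−labial] alone would also admit /ɭ, d, x, ʎ, …/; [+nasal] alone would also admit /ɱ, m/; and checking the remaining single features turns up none with this extension.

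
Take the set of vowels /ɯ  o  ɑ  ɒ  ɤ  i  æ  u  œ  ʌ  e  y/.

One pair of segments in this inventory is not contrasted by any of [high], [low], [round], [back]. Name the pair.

/ʌ/ (mid back unrounded lax vowel) and /ɤ/ (mid back unrounded tense vowel) are both [−high], [−low], [−round], [+back], so none of the listed features separates them. (They do differ in [tense], which is not among the given features.) Every other pair in the inventory differs on at least one listed feature.

ʌ, ɤ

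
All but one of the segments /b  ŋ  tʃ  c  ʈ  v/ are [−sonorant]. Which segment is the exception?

ŋ

Every segment except /ŋ/ is [−sonorant]. /ŋ/ (velar nasal) is [+sonorant], so it is the exception.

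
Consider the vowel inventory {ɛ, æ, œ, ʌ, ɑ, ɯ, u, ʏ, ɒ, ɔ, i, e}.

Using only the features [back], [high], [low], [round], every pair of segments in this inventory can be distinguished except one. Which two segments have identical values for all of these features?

/ɛ/ (mid front unrounded lax vowel) and /e/ (mid front unrounded tense vowel) are both [−back], [−high], [−low], [−round], so none of the listed features separates them. (They do differ in [tense], which is not among the given features.) Every other pair in the inventory differs on at least one listed feature.

ɛ, e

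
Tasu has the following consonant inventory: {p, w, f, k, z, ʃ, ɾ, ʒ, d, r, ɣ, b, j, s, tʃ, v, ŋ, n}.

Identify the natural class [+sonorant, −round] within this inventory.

Eliminate segments failing any feature: /p, f, k, z, ʃ, ʒ, d, ɣ, b, s, tʃ, v/ are [−sonorant]; /w/ is [+round]. The remaining /ɾ, r, j, ŋ, n/ satisfy [+sonorant], [−round].

ɾ, r, j, ŋ, n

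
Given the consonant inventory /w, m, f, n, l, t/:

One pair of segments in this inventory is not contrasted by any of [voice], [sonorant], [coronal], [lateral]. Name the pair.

m, w

On the given features, /m/ and /w/ have an identical profile: [+voice], [+sonorant], [−coronal], [−lateral]. No other two segments in the inventory coincide on all 4 features. (They do differ in [nasal], [continuant], [round] and [dorsal], which are not among the given features.)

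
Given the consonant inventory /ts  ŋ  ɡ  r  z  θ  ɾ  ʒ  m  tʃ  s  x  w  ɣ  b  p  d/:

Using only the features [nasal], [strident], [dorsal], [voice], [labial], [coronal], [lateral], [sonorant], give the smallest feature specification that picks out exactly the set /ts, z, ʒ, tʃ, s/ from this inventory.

[+strident]

/ts, z, ʒ, tʃ, s/ are exactly the [+strident] segments in the inventory, so a single feature suffices.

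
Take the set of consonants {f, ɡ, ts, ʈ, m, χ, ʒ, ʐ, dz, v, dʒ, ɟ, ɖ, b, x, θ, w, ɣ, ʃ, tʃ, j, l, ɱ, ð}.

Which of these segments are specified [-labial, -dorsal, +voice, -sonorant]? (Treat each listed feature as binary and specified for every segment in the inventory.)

ʒ, ʐ, dz, dʒ, ɖ, ð

Checking each segment against [-labial], [-dorsal], [+voice], [-sonorant]: /ʒ/ (voiced postalveolar fricative), /ʐ/ (voiced retroflex fricative), /dz/ (voiced alveolar affricate), /dʒ/ (voiced postalveolar affricate), /ɖ/ (voiced retroflex stop), /ð/ (voiced dental fricative) satisfy every feature; every other segment in the inventory fails at least one.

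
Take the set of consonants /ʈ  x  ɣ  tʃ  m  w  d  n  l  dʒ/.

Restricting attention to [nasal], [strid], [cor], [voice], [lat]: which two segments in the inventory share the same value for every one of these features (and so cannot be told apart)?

On the given features, /w/ and /ɣ/ have an identical profile: [−nasal], [−strident], [−coronal], [+voice], [−lateral]. No other two segments in the inventory coincide on all 5 features. (They do differ in [sonorant], [labial] and [round], which are not among the given features.)

w, ɣ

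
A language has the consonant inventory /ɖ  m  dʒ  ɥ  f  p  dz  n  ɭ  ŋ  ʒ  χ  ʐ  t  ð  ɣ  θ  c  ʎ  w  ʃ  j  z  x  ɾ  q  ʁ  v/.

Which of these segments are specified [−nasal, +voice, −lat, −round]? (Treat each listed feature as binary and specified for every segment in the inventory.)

ɖ, dʒ, dz, ʒ, ʐ, ð, ɣ, j, z, ɾ, ʁ, v

The [−nasal] segments are /ɖ, dʒ, ɥ, f, p, dz, ɭ, ʒ, χ, ʐ, t, ð, ɣ, θ, c, ʎ, w, ʃ, j, z, x, ɾ, q, ʁ, v/.
Then [+voice] gives /ɖ, dʒ, ɥ, dz, ɭ, ʒ, ʐ, ð, ɣ, ʎ, w, j, z, ɾ, ʁ, v/.
Then [−lateral] gives /ɖ, dʒ, ɥ, dz, ʒ, ʐ, ð, ɣ, w, j, z, ɾ, ʁ, v/.
Of those, [−round] leaves /ɖ, dʒ, dz, ʒ, ʐ, ð, ɣ, j, z, ɾ, ʁ, v/.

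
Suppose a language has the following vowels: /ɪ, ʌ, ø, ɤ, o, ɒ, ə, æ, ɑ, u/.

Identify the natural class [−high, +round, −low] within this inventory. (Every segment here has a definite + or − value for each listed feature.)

ø, o

Checking each segment against [−high], [+round], [−low]: /ø/ (mid front rounded tense vowel), /o/ (mid back rounded tense vowel) satisfy every feature; every other segment in the inventory fails at least one.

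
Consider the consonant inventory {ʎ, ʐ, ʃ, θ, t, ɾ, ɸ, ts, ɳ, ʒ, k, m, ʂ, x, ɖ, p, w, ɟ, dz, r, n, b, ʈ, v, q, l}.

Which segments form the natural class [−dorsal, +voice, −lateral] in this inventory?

ʐ, ɾ, ɳ, ʒ, m, ɖ, dz, r, n, b, v

Checking each segment against [−dorsal], [+voice], [−lateral]: /ʐ/ (voiced retroflex fricative), /ɾ/ (alveolar tap), /ɳ/ (retroflex nasal), /ʒ/ (voiced postalveolar fricative), /m/ (bilabial nasal), /ɖ/ (voiced retroflex stop), among others, satisfy every feature; every other segment in the inventory fails at least one.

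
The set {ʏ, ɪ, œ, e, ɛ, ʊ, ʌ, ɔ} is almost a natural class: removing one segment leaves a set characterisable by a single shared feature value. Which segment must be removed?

e

[tense] groups all but one: /ɛ, ʏ, œ, ʌ, ɔ, ɪ, ʊ/ share [−tense] while /e/ (mid front unrounded tense vowel) alone is [+tense]. Removing any other segment would not leave a single-feature class that excludes it.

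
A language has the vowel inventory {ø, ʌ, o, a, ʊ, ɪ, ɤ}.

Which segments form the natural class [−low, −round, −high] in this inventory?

ʌ, ɤ

Eliminate segments failing any feature: /ø, o, ʊ/ are [+round]; /a/ is [+low]; /ɪ/ is [+high]. The remaining /ʌ, ɤ/ satisfy [−low], [−round], [−high].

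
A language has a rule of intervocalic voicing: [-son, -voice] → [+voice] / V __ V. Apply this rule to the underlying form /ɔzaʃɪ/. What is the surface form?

The only segment in the rule's environment that also matches [-son, -voice] is /ʃ/. Applying [+voice] turns the voiceless postalveolar fricative into /ʒ/ (voiced postalveolar fricative), giving [ɔzaʒɪ].

[ɔzaʒɪ]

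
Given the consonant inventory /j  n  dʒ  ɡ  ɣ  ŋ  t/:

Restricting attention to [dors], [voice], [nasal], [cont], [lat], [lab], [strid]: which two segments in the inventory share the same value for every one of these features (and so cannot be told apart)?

ɣ, j

On the given features, /ɣ/ and /j/ have an identical profile: [+dorsal], [+voice], [−nasal], [+continuant], [−lateral], [−labial], [−strident]. No other two segments in the inventory coincide on all 7 features. (They do differ in [sonorant] and [back], which are not among the given features.)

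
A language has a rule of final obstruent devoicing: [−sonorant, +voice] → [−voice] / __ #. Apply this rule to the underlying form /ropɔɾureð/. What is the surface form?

/ð/ satisfies [−sonorant, +voice] and sits in __ #. The [−voice] counterpart of the voiced dental fricative is /θ/. Other segments in /ropɔɾureð/ either fail the structural description or are not in the environment, so the surface form is [ropɔɾureθ].

[ropɔɾureθ]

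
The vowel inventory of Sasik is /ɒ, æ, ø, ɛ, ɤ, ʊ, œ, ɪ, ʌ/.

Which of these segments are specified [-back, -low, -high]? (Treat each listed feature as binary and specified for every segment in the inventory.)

ø, ɛ, œ

Checking each segment against [-back], [-low], [-high]: /ø/ (mid front rounded tense vowel), /ɛ/ (mid front unrounded lax vowel), /œ/ (mid front rounded lax vowel) satisfy every feature; every other segment in the inventory fails at least one.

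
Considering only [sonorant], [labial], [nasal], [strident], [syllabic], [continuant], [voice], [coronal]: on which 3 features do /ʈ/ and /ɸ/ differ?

[continuant], [labial], [coronal]

The two segments share [-sonorant], [-nasal], [-strident], [-syllabic], [-voice]. The only features from the list on which they differ: /ʈ/ is [-continuant] while /ɸ/ is [+continuant]; /ʈ/ is [-labial] while /ɸ/ is [+labial]; /ʈ/ is [+coronal] while /ɸ/ is [-coronal].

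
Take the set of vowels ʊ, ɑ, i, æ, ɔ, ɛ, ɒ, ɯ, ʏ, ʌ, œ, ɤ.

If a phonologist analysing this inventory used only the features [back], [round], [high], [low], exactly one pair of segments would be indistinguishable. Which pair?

On the given features, /ɤ/ and /ʌ/ have an identical profile: [+back], [-round], [-high], [-low]. No other two segments in the inventory coincide on all 4 features. (They do differ in [tense], which is not among the given features.)

ɤ, ʌ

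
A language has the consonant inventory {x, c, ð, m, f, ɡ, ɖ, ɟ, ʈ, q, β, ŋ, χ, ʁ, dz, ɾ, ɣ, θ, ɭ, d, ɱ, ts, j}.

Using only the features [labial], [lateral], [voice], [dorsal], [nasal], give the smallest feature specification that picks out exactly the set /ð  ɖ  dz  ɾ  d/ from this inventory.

/ð, ɖ, dz, ɾ, d/ are all [+voice], [−lateral], [−labial], [−dorsal], and no other segment in the inventory matches all four values. Dropping any one of them over-generates: [−lateral, −labial, −dorsal] alone would also admit /ʈ, θ, ts/; [+voice, −labial, −dorsal] alone would also admit /ɭ/; [+voice, −lateral, −dorsal] alone would also admit /m, β, ɱ/; [+voice, −lateral, −labial] alone would also admit /ɡ, ɟ, ŋ, ʁ, …/. No other combination of three listed features picks out exactly this set either, so fewer than four features will not do.

[+voice, −lateral, −labial, −dorsal]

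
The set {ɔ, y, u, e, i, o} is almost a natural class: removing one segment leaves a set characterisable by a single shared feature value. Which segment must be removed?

ɔ

[tense] groups all but one: /i, o, e, y, u/ share [+tense] while /ɔ/ (mid back rounded lax vowel) alone is [−tense]. Removing any other segment would not leave a single-feature class that excludes it.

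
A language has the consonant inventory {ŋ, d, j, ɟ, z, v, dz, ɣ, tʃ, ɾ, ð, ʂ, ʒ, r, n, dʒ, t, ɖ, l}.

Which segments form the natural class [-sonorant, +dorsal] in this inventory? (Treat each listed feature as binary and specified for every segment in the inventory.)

ɟ, ɣ

The [-sonorant] segments are /d, ɟ, z, v, dz, ɣ, tʃ, ð, ʂ, ʒ, dʒ, t, ɖ/.
Of those, [+dorsal] leaves /ɟ, ɣ/.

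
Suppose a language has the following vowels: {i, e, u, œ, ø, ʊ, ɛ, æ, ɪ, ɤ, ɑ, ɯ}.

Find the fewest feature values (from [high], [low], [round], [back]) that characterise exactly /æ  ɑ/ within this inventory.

[+low]

/æ, ɑ/ are exactly the [+low] segments in the inventory, so a single feature suffices.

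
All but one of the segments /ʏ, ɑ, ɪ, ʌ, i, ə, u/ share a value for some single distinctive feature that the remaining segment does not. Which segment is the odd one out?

ɑ

/i, ə, ʌ, u, ʏ, ɪ/ are all [-low], but /ɑ/ (low back unrounded vowel) is [+low]. No other single segment can be removed to leave a set sharing one feature value that the removed segment lacks, so /ɑ/ is the odd one out.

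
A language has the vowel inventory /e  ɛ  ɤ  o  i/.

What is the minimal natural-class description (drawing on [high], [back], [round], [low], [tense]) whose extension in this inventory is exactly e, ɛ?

Every target segment is [-high], [-back]; each remaining inventory member fails at least one of these. Each conjunct is needed — [-back] alone would also admit /i/; [-high] alone would also admit /ɤ, o/ — and no other single listed feature has exactly this extension, so two is the minimum.

[-high, -back]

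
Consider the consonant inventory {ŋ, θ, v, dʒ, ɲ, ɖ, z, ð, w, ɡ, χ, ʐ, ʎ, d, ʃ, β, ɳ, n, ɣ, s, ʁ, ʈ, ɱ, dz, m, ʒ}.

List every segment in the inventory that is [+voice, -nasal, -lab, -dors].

Among the inventory, the [+voice] segments are /ŋ, v, dʒ, ɲ, ɖ, z, ð, w, ɡ, ʐ, ʎ, d, β, ɳ, n, ɣ, ʁ, ɱ, dz, m, ʒ/.
Among these, [-nasal] gives /v, dʒ, ɖ, z, ð, w, ɡ, ʐ, ʎ, d, β, ɣ, ʁ, dz, ʒ/.
Then [-labial] gives /dʒ, ɖ, z, ð, ɡ, ʐ, ʎ, d, ɣ, ʁ, dz, ʒ/.
Of those, [-dorsal] leaves /dʒ, ɖ, z, ð, ʐ, d, dz, ʒ/.

dʒ, ɖ, z, ð, ʐ, d, dz, ʒ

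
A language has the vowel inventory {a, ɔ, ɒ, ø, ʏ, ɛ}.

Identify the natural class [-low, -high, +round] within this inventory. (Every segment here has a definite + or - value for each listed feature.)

ɔ, ø

Checking each segment against [-low], [-high], [+round]: /ɔ/ (mid back rounded lax vowel), /ø/ (mid front rounded tense vowel) satisfy every feature; every other segment in the inventory fails at least one.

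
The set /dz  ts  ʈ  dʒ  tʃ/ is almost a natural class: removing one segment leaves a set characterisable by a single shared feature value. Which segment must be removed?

[delayed release] (equivalently [strident]) groups all but one: /ts, dz, dʒ, tʃ/ share [+delayed release] while /ʈ/ (voiceless retroflex stop) alone is [-delayed release]. Removing any other segment would not leave a single-feature class that excludes it.

ʈ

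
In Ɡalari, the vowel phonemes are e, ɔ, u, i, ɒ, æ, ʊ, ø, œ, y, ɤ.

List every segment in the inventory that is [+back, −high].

Eliminate segments failing any feature: /e, i, æ, ø, œ, y/ are [−back]; /u, ʊ/ are [+high]. The remaining /ɔ, ɒ, ɤ/ satisfy [+back], [−high].

ɔ, ɒ, ɤ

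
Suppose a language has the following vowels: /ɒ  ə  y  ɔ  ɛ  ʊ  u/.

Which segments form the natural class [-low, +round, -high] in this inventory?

ɔ

Checking each segment against [-low], [+round], [-high]: /ɔ/ (mid back rounded lax vowel) satisfies every feature; every other segment in the inventory fails at least one.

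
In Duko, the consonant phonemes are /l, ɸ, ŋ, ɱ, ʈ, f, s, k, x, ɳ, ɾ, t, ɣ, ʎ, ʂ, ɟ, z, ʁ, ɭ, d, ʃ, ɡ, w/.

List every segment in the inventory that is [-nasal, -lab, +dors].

Eliminate segments failing any feature: /l, ʈ, s, ɾ, t, ʂ, z, ɭ, d, ʃ/ are [-dorsal]; /ɸ, f, w/ are [+labial]; /ŋ, ɱ, ɳ/ are [+nasal]. The remaining /k, x, ɣ, ʎ, ɟ, ʁ, ɡ/ satisfy [-nasal], [-labial], [+dorsal].

k, x, ɣ, ʎ, ɟ, ʁ, ɡ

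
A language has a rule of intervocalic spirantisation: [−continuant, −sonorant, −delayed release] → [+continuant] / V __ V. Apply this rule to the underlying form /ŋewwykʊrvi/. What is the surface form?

[ŋewwyxʊrvi]

/k/ satisfies [−continuant, −sonorant, −delayed release] and sits in V __ V. The [+continuant] counterpart of the voiceless velar stop is /x/. Other segments in /ŋewwykʊrvi/ either fail the structural description or are not in the environment, so the surface form is [ŋewwyxʊrvi].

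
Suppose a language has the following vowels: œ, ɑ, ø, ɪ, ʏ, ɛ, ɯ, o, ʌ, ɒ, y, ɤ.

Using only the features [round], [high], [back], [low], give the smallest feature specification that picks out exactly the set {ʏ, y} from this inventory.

/ʏ, y/ are all [+high], [+round], and no other segment in the inventory matches both values. Dropping any one of them over-generates: [+round] alone would also admit /œ, ø, o, ɒ/; [+high] alone would also admit /ɪ, ɯ/. No other single listed feature picks out exactly this set either, so fewer than two features will not do.

[+high, +round]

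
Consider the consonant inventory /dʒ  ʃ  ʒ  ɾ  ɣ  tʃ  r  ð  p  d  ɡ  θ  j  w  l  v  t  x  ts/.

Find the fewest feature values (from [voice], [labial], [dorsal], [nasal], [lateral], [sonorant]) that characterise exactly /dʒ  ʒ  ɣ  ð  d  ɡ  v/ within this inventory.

The class [-sonorant], [+voice] has exactly /dʒ, ʒ, ɣ, ð, d, ɡ, v/ as its extension in this inventory. No smaller conjunction from the listed features achieves this: [+voice] alone would also admit /ɾ, r, j, w, …/; [-sonorant] alone would also admit /ʃ, tʃ, p, θ, …/; and checking the remaining single features turns up none with this extension.

[-sonorant, +voice]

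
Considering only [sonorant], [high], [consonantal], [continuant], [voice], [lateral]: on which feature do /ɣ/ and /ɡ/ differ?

/ɣ/ (voiced velar fricative) and /ɡ/ (voiced velar stop) agree on [-sonorant], [+high], [+consonantal], [+voice], [-lateral]. They differ on [continuant] (/ɣ/ [+], /ɡ/ [-]).

[continuant]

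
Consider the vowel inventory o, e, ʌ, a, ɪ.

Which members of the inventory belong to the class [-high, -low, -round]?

Checking each segment against [-high], [-low], [-round]: /e/ (mid front unrounded tense vowel), /ʌ/ (mid back unrounded lax vowel) satisfy every feature; every other segment in the inventory fails at least one.

e, ʌ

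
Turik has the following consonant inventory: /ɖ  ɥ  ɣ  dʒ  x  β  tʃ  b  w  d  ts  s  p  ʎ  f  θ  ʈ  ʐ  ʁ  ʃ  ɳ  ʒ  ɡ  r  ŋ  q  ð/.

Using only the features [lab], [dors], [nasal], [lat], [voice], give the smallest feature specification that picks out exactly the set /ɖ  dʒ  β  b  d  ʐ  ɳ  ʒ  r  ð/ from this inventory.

[+voice, −dors]

The class [+voice], [−dorsal] has exactly /ɖ, dʒ, β, b, d, ʐ, ɳ, ʒ, r, ð/ as its extension in this inventory. No smaller conjunction from the listed features achieves this: [−dorsal] alone would also admit /tʃ, ts, s, p, …/; [+voice] alone would also admit /ɥ, ɣ, w, ʎ, …/; and checking the remaining single features turns up none with this extension.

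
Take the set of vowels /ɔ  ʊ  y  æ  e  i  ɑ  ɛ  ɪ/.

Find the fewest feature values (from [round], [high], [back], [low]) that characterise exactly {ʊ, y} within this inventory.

[+high, +round]

/ʊ, y/ are all [+high], [+round], and no other segment in the inventory matches both values. Dropping any one of them over-generates: [+round] alone would also admit /ɔ/; [+high] alone would also admit /i, ɪ/. No other single listed feature picks out exactly this set either, so fewer than two features will not do.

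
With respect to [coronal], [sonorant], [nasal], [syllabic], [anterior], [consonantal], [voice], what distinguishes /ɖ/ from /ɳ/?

[sonorant], [nasal]

The two segments share [+coronal], [-syllabic], [-anterior], [+consonantal], [+voice]. The only features from the list on which they differ: /ɖ/ is [-sonorant] while /ɳ/ is [+sonorant]; /ɖ/ is [-nasal] while /ɳ/ is [+nasal].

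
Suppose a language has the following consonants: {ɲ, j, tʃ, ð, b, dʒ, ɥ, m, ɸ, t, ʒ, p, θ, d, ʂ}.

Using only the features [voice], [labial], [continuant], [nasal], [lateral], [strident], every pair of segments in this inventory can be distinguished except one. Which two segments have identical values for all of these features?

j, ð

Both /j/ and /ð/ are [+voice], [−labial], [+continuant], [−nasal], [−lateral], [−strident]. Since the list omits [sonorant] and [dorsal] — which do distinguish the palatal glide from the voiced dental fricative — this pair collapses; all other pairs remain distinct.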